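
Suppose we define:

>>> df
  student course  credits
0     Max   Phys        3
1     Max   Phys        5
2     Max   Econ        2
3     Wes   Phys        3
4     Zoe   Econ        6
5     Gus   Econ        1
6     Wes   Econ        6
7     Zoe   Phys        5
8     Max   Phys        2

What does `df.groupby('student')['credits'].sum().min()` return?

1

group by student, sum of credits:
student
Gus     1
Max    12
Wes     9
Zoe    11
Name: credits, dtype: int64
Then the min of the resulting series: 1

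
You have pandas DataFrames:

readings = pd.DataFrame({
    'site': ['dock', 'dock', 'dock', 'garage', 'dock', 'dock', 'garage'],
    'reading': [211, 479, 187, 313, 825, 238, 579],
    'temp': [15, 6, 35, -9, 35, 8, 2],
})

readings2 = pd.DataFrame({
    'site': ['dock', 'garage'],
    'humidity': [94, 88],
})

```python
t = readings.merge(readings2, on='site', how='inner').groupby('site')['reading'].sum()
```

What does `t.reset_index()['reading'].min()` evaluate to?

892

merge on 'site' (how='inner') → 7 rows:
     site  reading  temp  humidity
0    dock      211    15        94
1    dock      479     6        94
2    dock      187    35        94
3  garage      313    -9        88
4    dock      825    35        94
5    dock      238     8        94
6  garage      579     2        88
group by site, sum of reading:
site
dock      1940
garage     892
Name: reading, dtype: int64
reset_index():
     site  reading
0    dock     1940
1  garage      892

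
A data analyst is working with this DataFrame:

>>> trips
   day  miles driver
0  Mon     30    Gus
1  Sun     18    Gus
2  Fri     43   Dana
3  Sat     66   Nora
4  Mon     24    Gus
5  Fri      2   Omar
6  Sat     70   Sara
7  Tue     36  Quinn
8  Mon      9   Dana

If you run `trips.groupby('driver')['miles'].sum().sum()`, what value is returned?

group by driver, sum of miles:
driver
Dana     52
Gus      72
Nora     66
Omar      2
Quinn    36
Sara     70
Name: miles, dtype: int64
Reading off the sum of the resulting series, we get 298.

298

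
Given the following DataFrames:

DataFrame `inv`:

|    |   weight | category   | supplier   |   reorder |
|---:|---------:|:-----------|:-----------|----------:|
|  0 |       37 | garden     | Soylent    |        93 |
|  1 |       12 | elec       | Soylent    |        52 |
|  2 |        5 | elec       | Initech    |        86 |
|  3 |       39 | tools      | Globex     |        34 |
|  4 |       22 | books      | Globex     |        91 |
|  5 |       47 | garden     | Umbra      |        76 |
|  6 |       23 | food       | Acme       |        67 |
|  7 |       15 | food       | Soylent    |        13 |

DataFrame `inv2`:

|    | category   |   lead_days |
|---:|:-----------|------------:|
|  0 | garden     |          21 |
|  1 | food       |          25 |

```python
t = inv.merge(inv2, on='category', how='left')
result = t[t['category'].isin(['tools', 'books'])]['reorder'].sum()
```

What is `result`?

125

merge on 'category' (how='left') → 8 rows:
   weight category supplier  reorder  lead_days
0      37   garden  Soylent       93       21.0
1      12     elec  Soylent       52        NaN
2       5     elec  Initech       86        NaN
3      39    tools   Globex       34        NaN
4      22    books   Globex       91        NaN
5      47   garden    Umbra       76       21.0
6      23     food     Acme       67       25.0
7      15     food  Soylent       13       25.0
filter rows where category in ['tools', 'books']:
   weight category supplier  reorder  lead_days
3      39    tools   Globex       34        NaN
4      22    books   Globex       91        NaN
The sum of column 'reorder' is 125.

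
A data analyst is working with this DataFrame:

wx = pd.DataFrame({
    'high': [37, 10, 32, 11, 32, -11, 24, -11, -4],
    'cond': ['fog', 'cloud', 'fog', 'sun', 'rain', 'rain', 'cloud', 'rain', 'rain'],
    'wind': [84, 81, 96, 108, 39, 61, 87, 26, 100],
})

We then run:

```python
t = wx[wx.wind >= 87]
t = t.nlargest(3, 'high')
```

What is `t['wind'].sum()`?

filter rows where wind >= 87:
   high   cond  wind
2    32    fog    96
3    11    sun   108
6    24  cloud    87
8    -4   rain   100
take 3 rows with largest high:
   high   cond  wind
2    32    fog    96
6    24  cloud    87
3    11    sun   108
Finally, sum of column 'wind' = 291.

291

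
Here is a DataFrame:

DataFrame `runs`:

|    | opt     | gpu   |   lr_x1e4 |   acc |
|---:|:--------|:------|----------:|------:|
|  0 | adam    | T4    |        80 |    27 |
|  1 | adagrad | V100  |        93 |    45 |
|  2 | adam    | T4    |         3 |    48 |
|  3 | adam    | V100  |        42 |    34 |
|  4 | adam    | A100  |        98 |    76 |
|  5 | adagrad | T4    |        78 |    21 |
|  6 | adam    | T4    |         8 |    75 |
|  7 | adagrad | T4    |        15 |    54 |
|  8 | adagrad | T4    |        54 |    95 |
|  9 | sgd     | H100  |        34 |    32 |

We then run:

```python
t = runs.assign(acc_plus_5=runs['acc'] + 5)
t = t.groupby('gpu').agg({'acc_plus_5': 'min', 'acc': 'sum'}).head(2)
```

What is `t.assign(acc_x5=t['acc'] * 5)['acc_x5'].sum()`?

add column acc_plus_5 = runs['acc'] + 5:
       opt   gpu  lr_x1e4  acc  acc_plus_5
0     adam    T4       80   27          32
1  adagrad  V100       93   45          50
2     adam    T4        3   48          53
3     adam  V100       42   34          39
4     adam  A100       98   76          81
5  adagrad    T4       78   21          26
6     adam    T4        8   75          80
7  adagrad    T4       15   54          59
8  adagrad    T4       54   95         100
9      sgd  H100       34   32          37
group by gpu: min(acc_plus_5), sum(acc):
      acc_plus_5  acc
gpu                  
A100          81   76
H100          37   32
T4            26  320
V100          39   79
take first 2 rows:
      acc_plus_5  acc
gpu                  
A100          81   76
H100          37   32
add column acc_x5 = t['acc'] * 5:
      acc_plus_5  acc  acc_x5
gpu                          
A100          81   76     380
H100          37   32     160
Then the sum of column 'acc_x5': 540

540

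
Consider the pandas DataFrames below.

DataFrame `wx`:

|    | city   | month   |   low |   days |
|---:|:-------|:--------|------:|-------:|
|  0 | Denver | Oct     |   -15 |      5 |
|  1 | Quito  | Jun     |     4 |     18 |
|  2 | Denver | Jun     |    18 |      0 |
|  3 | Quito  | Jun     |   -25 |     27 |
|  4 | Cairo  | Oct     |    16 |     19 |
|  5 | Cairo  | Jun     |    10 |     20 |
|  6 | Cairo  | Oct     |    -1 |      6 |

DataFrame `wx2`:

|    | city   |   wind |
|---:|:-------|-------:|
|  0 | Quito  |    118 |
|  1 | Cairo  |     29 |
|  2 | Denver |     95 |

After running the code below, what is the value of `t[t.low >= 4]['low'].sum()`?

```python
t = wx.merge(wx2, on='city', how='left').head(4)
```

22

merge on 'city' (how='left') → 7 rows:
     city month  low  days  wind
0  Denver   Oct  -15     5    95
1   Quito   Jun    4    18   118
2  Denver   Jun   18     0    95
3   Quito   Jun  -25    27   118
4   Cairo   Oct   16    19    29
5   Cairo   Jun   10    20    29
6   Cairo   Oct   -1     6    29
take first 4 rows:
     city month  low  days  wind
0  Denver   Oct  -15     5    95
1   Quito   Jun    4    18   118
2  Denver   Jun   18     0    95
3   Quito   Jun  -25    27   118
filter rows where low >= 4:
     city month  low  days  wind
1   Quito   Jun    4    18   118
2  Denver   Jun   18     0    95
The sum of column 'low' is 22.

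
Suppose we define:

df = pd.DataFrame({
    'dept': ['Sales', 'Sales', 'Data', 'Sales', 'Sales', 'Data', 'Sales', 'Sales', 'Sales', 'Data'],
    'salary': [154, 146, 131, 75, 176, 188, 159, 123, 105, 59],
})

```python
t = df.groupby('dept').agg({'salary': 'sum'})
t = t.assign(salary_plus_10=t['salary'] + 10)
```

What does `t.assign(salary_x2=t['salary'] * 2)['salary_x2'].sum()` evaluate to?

group by dept, sum of salary:
       salary
dept         
Data      378
Sales     938
add column salary_plus_10 = t['salary'] + 10:
       salary  salary_plus_10
dept                         
Data      378             388
Sales     938             948
add column salary_x2 = t['salary'] * 2:
       salary  salary_plus_10  salary_x2
dept                                    
Data      378             388        756
Sales     938             948       1876
Reading off the sum of column 'salary_x2', we get 2632.

2632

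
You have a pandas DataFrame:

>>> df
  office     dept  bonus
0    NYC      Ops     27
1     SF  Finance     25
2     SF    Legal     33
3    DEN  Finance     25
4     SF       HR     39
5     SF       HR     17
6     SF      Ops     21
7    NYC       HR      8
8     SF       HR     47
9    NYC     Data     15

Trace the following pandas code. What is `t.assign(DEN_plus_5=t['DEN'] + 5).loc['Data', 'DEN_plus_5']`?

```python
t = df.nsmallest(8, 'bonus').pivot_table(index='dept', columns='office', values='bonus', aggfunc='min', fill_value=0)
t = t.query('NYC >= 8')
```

5

take 8 rows with smallest bonus:
  office     dept  bonus
7    NYC       HR      8
9    NYC     Data     15
5     SF       HR     17
6     SF      Ops     21
1     SF  Finance     25
3    DEN  Finance     25
0    NYC      Ops     27
2     SF    Legal     33
pivot: rows=dept, cols=office, min(bonus):
office   DEN  NYC  SF
dept                 
Data       0   15   0
Finance   25    0  25
HR         0    8  17
Legal      0    0  33
Ops        0   27  21
filter rows where NYC >= 8:
office  DEN  NYC  SF
dept                
Data      0   15   0
HR        0    8  17
Ops       0   27  21
add column DEN_plus_5 = t['DEN'] + 5:
office  DEN  NYC  SF  DEN_plus_5
dept                            
Data      0   15   0           5
HR        0    8  17           5
Ops       0   27  21           5
value at row 'Data', column 'DEN_plus_5' → 5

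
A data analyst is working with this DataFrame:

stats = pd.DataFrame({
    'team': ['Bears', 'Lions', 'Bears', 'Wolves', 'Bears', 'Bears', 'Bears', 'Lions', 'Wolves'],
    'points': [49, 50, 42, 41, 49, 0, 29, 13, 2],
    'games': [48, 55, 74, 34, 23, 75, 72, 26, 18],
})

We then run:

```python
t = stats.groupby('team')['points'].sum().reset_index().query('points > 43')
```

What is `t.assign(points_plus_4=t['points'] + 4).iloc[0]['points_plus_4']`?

group by team, sum of points:
team
Bears     169
Lions      63
Wolves     43
Name: points, dtype: int64
reset_index():
     team  points
0   Bears     169
1   Lions      63
2  Wolves      43
filter rows where points > 43:
    team  points
0  Bears     169
1  Lions      63
add column points_plus_4 = t['points'] + 4:
    team  points  points_plus_4
0  Bears     169            173
1  Lions      63             67

173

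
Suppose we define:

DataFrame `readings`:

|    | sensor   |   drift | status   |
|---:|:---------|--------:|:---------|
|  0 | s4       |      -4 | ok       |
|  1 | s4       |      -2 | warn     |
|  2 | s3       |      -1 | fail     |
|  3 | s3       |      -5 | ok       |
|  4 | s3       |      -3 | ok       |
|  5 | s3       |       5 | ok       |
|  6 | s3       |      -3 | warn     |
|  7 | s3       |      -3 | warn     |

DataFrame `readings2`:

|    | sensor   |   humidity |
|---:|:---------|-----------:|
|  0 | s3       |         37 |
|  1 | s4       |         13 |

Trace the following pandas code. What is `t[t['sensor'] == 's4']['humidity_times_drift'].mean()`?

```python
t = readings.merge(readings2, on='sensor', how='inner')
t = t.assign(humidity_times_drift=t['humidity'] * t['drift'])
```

-39.0

merge on 'sensor' (how='inner') → 8 rows:
  sensor  drift status  humidity
0     s4     -4     ok        13
1     s4     -2   warn        13
2     s3     -1   fail        37
3     s3     -5     ok        37
4     s3     -3     ok        37
5     s3      5     ok        37
6     s3     -3   warn        37
7     s3     -3   warn        37
add column humidity_times_drift = t['humidity'] * t['drift']:
  sensor  drift status  humidity  humidity_times_drift
0     s4     -4     ok        13                   -52
1     s4     -2   warn        13                   -26
2     s3     -1   fail        37                   -37
3     s3     -5     ok        37                  -185
4     s3     -3     ok        37                  -111
5     s3      5     ok        37                   185
6     s3     -3   warn        37                  -111
7     s3     -3   warn        37                  -111
filter rows where sensor == 's4':
  sensor  drift status  humidity  humidity_times_drift
0     s4     -4     ok        13                   -52
1     s4     -2   warn        13                   -26
Reading off the mean of column 'humidity_times_drift', we get -39.0.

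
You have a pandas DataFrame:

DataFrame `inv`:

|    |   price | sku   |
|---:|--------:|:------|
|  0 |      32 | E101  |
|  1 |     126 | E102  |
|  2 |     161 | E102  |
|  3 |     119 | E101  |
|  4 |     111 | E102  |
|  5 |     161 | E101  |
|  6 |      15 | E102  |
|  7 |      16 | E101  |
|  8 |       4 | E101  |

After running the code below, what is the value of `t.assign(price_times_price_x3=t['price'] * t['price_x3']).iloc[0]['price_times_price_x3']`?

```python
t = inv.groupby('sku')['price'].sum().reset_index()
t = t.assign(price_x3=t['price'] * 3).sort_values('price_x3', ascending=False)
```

511707

group by sku, sum of price:
sku
E101    332
E102    413
Name: price, dtype: int64
reset_index():
    sku  price
0  E101    332
1  E102    413
add column price_x3 = t['price'] * 3:
    sku  price  price_x3
0  E101    332       996
1  E102    413      1239
sort by price_x3 descending:
    sku  price  price_x3
1  E102    413      1239
0  E101    332       996
add column price_times_price_x3 = t['price'] * t['price_x3']:
    sku  price  price_x3  price_times_price_x3
1  E102    413      1239                511707
0  E101    332       996                330672
Taking the value at position 0, column 'price_times_price_x3' gives 511707.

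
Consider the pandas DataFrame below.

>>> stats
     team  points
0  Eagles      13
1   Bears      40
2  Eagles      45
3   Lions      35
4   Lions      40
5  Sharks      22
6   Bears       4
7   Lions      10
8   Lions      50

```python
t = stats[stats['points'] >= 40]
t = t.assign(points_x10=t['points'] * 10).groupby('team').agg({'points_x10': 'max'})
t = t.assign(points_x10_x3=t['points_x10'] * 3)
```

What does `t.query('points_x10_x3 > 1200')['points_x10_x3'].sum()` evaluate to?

filter rows where points >= 40:
     team  points
1   Bears      40
2  Eagles      45
4   Lions      40
8   Lions      50
add column points_x10 = t['points'] * 10:
     team  points  points_x10
1   Bears      40         400
2  Eagles      45         450
4   Lions      40         400
8   Lions      50         500
group by team, max of points_x10:
        points_x10
team              
Bears          400
Eagles         450
Lions          500
add column points_x10_x3 = t['points_x10'] * 3:
        points_x10  points_x10_x3
team                             
Bears          400           1200
Eagles         450           1350
Lions          500           1500
filter rows where points_x10_x3 > 1200:
        points_x10  points_x10_x3
team                             
Eagles         450           1350
Lions          500           1500
sum of column 'points_x10_x3' → 2850

2850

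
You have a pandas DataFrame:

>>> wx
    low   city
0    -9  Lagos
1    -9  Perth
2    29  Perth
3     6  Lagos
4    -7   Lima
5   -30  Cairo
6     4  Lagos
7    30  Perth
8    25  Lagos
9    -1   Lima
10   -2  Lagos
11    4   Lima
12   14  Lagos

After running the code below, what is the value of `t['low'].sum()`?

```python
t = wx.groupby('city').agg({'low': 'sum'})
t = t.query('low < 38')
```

group by city, sum of low:
       low
city      
Cairo  -30
Lagos   38
Lima    -4
Perth   50
filter rows where low < 38:
       low
city      
Cairo  -30
Lima    -4

-34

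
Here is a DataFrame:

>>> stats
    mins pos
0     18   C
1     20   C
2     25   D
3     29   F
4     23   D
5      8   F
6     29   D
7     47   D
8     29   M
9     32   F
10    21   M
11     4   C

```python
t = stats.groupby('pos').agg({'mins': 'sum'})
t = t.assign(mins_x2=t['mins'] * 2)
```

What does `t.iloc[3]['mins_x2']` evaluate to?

group by pos, sum of mins:
     mins
pos      
C      42
D     124
F      69
M      50
add column mins_x2 = t['mins'] * 2:
     mins  mins_x2
pos               
C      42       84
D     124      248
F      69      138
M      50      100
Reading off the value at position 3, column 'mins_x2', we get 100.

100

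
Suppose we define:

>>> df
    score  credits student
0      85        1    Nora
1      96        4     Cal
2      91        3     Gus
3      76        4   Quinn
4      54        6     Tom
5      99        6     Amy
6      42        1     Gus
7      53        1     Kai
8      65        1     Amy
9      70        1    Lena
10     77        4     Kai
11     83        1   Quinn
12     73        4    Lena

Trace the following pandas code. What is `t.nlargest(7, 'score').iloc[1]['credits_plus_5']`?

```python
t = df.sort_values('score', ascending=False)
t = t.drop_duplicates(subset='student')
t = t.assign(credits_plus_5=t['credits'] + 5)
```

sort by score descending:
    score  credits student
5      99        6     Amy
1      96        4     Cal
2      91        3     Gus
0      85        1    Nora
11     83        1   Quinn
10     77        4     Kai
3      76        4   Quinn
12     73        4    Lena
9      70        1    Lena
8      65        1     Amy
4      54        6     Tom
7      53        1     Kai
6      42        1     Gus
drop duplicate student (keep=first):
    score  credits student
5      99        6     Amy
1      96        4     Cal
2      91        3     Gus
0      85        1    Nora
11     83        1   Quinn
10     77        4     Kai
12     73        4    Lena
4      54        6     Tom
add column credits_plus_5 = t['credits'] + 5:
    score  credits student  credits_plus_5
5      99        6     Amy              11
1      96        4     Cal               9
2      91        3     Gus               8
0      85        1    Nora               6
11     83        1   Quinn               6
10     77        4     Kai               9
12     73        4    Lena               9
4      54        6     Tom              11
take 7 rows with largest score:
    score  credits student  credits_plus_5
5      99        6     Amy              11
1      96        4     Cal               9
2      91        3     Gus               8
0      85        1    Nora               6
11     83        1   Quinn               6
10     77        4     Kai               9
12     73        4    Lena               9
Taking the value at position 1, column 'credits_plus_5' gives 9.

9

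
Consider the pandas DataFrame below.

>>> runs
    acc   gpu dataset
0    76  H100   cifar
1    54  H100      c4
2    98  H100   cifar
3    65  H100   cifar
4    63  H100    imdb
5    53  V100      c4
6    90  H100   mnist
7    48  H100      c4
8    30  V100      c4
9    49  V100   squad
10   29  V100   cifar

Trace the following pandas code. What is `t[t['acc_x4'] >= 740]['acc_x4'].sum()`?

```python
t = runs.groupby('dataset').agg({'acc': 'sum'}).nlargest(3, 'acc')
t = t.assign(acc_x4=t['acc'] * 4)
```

1812

group by dataset, sum of acc:
         acc
dataset     
c4       185
cifar    268
imdb      63
mnist     90
squad     49
take 3 rows with largest acc:
         acc
dataset     
cifar    268
c4       185
mnist     90
add column acc_x4 = t['acc'] * 4:
         acc  acc_x4
dataset             
cifar    268    1072
c4       185     740
mnist     90     360
filter rows where acc_x4 >= 740:
         acc  acc_x4
dataset             
cifar    268    1072
c4       185     740
Taking the sum of column 'acc_x4' gives 1812.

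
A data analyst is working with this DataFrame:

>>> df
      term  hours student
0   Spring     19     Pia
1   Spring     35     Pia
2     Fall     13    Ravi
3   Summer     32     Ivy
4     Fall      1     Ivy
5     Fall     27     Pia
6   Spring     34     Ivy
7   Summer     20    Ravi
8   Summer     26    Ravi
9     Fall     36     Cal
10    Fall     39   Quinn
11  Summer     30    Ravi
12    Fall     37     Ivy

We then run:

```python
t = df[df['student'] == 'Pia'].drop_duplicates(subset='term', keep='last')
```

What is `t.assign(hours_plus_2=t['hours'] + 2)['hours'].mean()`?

filter rows where student == 'Pia':
     term  hours student
0  Spring     19     Pia
1  Spring     35     Pia
5    Fall     27     Pia
drop duplicate term (keep=last):
     term  hours student
1  Spring     35     Pia
5    Fall     27     Pia
add column hours_plus_2 = t['hours'] + 2:
     term  hours student  hours_plus_2
1  Spring     35     Pia            37
5    Fall     27     Pia            29
So mean() = 31.0.

31.0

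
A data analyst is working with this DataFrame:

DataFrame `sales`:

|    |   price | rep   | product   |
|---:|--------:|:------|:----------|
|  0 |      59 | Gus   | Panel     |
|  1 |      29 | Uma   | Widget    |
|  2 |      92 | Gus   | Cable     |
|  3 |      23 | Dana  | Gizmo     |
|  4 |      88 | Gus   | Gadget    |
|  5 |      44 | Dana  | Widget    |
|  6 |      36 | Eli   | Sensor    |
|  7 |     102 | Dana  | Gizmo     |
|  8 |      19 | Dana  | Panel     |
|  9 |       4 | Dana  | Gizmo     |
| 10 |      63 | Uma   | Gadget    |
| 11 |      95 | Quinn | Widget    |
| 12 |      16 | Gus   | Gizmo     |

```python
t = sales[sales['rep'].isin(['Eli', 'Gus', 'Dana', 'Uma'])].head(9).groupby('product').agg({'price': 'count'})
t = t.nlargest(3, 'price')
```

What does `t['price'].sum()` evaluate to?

6

filter rows where rep in ['Eli', 'Gus', 'Dana', 'Uma']:
    price   rep product
0      59   Gus   Panel
1      29   Uma  Widget
2      92   Gus   Cable
3      23  Dana   Gizmo
4      88   Gus  Gadget
5      44  Dana  Widget
6      36   Eli  Sensor
7     102  Dana   Gizmo
8      19  Dana   Panel
9       4  Dana   Gizmo
10     63   Uma  Gadget
12     16   Gus   Gizmo
take first 9 rows:
   price   rep product
0     59   Gus   Panel
1     29   Uma  Widget
2     92   Gus   Cable
3     23  Dana   Gizmo
4     88   Gus  Gadget
5     44  Dana  Widget
6     36   Eli  Sensor
7    102  Dana   Gizmo
8     19  Dana   Panel
group by product, count of price:
         price
product       
Cable        1
Gadget       1
Gizmo        2
Panel        2
Sensor       1
Widget       2
take 3 rows with largest price:
         price
product       
Gizmo        2
Panel        2
Widget       2
The sum of column 'price' is 6.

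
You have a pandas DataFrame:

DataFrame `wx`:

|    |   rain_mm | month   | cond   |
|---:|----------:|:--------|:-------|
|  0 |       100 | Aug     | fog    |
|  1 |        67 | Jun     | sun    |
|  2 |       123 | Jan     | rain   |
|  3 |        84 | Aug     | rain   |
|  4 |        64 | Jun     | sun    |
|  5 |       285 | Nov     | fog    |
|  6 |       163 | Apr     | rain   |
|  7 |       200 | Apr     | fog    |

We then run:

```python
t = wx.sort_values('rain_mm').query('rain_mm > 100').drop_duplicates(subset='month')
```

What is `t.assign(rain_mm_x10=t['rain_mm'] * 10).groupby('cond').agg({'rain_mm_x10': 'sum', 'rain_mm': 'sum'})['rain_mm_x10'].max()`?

2860

sort by rain_mm:
   rain_mm month  cond
4       64   Jun   sun
1       67   Jun   sun
3       84   Aug  rain
0      100   Aug   fog
2      123   Jan  rain
6      163   Apr  rain
7      200   Apr   fog
5      285   Nov   fog
filter rows where rain_mm > 100:
   rain_mm month  cond
2      123   Jan  rain
6      163   Apr  rain
7      200   Apr   fog
5      285   Nov   fog
drop duplicate month (keep=first):
   rain_mm month  cond
2      123   Jan  rain
6      163   Apr  rain
5      285   Nov   fog
add column rain_mm_x10 = t['rain_mm'] * 10:
   rain_mm month  cond  rain_mm_x10
2      123   Jan  rain         1230
6      163   Apr  rain         1630
5      285   Nov   fog         2850
group by cond: sum(rain_mm_x10), sum(rain_mm):
      rain_mm_x10  rain_mm
cond                      
fog          2850      285
rain         2860      286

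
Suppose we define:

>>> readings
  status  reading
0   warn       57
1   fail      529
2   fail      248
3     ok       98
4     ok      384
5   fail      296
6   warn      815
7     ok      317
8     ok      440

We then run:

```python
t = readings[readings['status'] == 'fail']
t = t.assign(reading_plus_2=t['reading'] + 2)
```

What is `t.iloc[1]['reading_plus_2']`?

250

filter rows where status == 'fail':
  status  reading
1   fail      529
2   fail      248
5   fail      296
add column reading_plus_2 = t['reading'] + 2:
  status  reading  reading_plus_2
1   fail      529             531
2   fail      248             250
5   fail      296             298
Reading off the value at position 1, column 'reading_plus_2', we get 250.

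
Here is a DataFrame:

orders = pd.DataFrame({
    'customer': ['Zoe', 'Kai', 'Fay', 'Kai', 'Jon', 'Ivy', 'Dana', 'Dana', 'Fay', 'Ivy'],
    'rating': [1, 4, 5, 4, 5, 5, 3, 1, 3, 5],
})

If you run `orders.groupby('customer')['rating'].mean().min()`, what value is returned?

group by customer, mean of rating:
customer
Dana    2.0
Fay     4.0
Ivy     5.0
Jon     5.0
Kai     4.0
Zoe     1.0
Name: rating, dtype: float64

1.0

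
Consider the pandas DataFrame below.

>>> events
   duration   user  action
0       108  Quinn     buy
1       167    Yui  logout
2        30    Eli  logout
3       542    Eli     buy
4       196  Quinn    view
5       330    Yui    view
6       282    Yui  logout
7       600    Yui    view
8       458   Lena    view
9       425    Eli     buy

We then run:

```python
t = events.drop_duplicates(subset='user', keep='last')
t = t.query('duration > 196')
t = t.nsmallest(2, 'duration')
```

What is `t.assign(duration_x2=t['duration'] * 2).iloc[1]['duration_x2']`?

drop duplicate user (keep=last):
   duration   user action
4       196  Quinn   view
7       600    Yui   view
8       458   Lena   view
9       425    Eli    buy
filter rows where duration > 196:
   duration  user action
7       600   Yui   view
8       458  Lena   view
9       425   Eli    buy
take 2 rows with smallest duration:
   duration  user action
9       425   Eli    buy
8       458  Lena   view
add column duration_x2 = t['duration'] * 2:
   duration  user action  duration_x2
9       425   Eli    buy          850
8       458  Lena   view          916

916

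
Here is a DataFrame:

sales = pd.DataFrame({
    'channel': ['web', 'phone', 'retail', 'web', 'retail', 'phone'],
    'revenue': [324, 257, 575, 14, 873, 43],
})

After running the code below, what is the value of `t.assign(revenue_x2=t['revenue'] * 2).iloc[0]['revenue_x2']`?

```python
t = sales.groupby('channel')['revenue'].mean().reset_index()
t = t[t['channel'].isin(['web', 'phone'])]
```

300.0

group by channel, mean of revenue:
channel
phone     150.0
retail    724.0
web       169.0
Name: revenue, dtype: float64
reset_index():
  channel  revenue
0   phone    150.0
1  retail    724.0
2     web    169.0
filter rows where channel in ['web', 'phone']:
  channel  revenue
0   phone    150.0
2     web    169.0
add column revenue_x2 = t['revenue'] * 2:
  channel  revenue  revenue_x2
0   phone    150.0       300.0
2     web    169.0       338.0
Finally, value at position 0, column 'revenue_x2' = 300.0.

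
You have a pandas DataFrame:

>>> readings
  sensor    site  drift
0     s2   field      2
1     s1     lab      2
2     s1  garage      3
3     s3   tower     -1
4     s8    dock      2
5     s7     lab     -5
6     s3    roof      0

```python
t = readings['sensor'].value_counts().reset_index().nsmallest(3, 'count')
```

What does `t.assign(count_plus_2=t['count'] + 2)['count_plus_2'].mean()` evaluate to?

3.0

value_counts of sensor:
sensor
s1    2
s3    2
s2    1
s8    1
s7    1
Name: count, dtype: int64
reset_index():
  sensor  count
0     s1      2
1     s3      2
2     s2      1
3     s8      1
4     s7      1
take 3 rows with smallest count:
  sensor  count
2     s2      1
3     s8      1
4     s7      1
add column count_plus_2 = t['count'] + 2:
  sensor  count  count_plus_2
2     s2      1             3
3     s8      1             3
4     s7      1             3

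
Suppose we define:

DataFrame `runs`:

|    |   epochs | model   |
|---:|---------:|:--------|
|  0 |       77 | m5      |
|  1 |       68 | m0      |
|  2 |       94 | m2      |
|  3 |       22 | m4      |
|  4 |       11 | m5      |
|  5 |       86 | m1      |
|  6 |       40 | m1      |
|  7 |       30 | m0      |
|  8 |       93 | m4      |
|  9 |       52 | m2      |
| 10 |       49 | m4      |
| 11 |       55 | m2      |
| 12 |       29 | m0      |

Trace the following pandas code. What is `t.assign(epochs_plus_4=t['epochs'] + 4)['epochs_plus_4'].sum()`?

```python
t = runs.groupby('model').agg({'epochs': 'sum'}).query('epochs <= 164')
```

521

group by model, sum of epochs:
       epochs
model        
m0        127
m1        126
m2        201
m4        164
m5         88
filter rows where epochs <= 164:
       epochs
model        
m0        127
m1        126
m4        164
m5         88
add column epochs_plus_4 = t['epochs'] + 4:
       epochs  epochs_plus_4
model                       
m0        127            131
m1        126            130
m4        164            168
m5         88             92
Hence 521.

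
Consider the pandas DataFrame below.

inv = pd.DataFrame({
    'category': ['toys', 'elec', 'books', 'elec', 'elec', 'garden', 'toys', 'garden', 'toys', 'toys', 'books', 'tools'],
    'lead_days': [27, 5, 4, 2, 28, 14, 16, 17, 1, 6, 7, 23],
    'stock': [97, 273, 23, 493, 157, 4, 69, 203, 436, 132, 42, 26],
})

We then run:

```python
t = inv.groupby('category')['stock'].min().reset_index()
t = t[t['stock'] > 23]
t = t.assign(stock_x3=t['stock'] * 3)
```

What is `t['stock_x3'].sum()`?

756

group by category, min of stock:
category
books      23
elec      157
garden      4
tools      26
toys       69
Name: stock, dtype: int64
reset_index():
  category  stock
0    books     23
1     elec    157
2   garden      4
3    tools     26
4     toys     69
filter rows where stock > 23:
  category  stock
1     elec    157
3    tools     26
4     toys     69
add column stock_x3 = t['stock'] * 3:
  category  stock  stock_x3
1     elec    157       471
3    tools     26        78
4     toys     69       207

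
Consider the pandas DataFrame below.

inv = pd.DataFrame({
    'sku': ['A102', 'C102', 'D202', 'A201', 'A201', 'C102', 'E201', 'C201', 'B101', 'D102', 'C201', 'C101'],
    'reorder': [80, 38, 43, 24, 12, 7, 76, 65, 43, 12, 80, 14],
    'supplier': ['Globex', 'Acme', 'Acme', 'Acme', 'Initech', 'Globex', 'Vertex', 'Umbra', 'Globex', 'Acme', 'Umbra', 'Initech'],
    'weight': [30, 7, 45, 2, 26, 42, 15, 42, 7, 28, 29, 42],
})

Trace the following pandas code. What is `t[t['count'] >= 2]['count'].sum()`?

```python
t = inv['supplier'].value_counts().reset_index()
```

value_counts of supplier:
supplier
Acme       4
Globex     3
Initech    2
Umbra      2
Vertex     1
Name: count, dtype: int64
reset_index():
  supplier  count
0     Acme      4
1   Globex      3
2  Initech      2
3    Umbra      2
4   Vertex      1
filter rows where count >= 2:
  supplier  count
0     Acme      4
1   Globex      3
2  Initech      2
3    Umbra      2
So sum() = 11.

11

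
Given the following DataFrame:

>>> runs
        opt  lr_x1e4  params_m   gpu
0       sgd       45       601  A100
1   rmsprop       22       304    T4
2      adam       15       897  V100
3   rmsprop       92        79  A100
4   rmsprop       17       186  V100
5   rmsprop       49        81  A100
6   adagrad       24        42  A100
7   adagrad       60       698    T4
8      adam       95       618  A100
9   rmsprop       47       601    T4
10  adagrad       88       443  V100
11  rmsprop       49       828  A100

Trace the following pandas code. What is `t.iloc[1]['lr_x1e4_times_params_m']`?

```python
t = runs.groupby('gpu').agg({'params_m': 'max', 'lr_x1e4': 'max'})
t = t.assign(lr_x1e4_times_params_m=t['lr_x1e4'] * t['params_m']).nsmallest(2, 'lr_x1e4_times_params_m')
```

78660

group by gpu: max(params_m), max(lr_x1e4):
      params_m  lr_x1e4
gpu                    
A100       828       95
T4         698       60
V100       897       88
add column lr_x1e4_times_params_m = t['lr_x1e4'] * t['params_m']:
      params_m  lr_x1e4  lr_x1e4_times_params_m
gpu                                            
A100       828       95                   78660
T4         698       60                   41880
V100       897       88                   78936
take 2 rows with smallest lr_x1e4_times_params_m:
      params_m  lr_x1e4  lr_x1e4_times_params_m
gpu                                            
T4         698       60                   41880
A100       828       95                   78660
value at position 1, column 'lr_x1e4_times_params_m' → 78660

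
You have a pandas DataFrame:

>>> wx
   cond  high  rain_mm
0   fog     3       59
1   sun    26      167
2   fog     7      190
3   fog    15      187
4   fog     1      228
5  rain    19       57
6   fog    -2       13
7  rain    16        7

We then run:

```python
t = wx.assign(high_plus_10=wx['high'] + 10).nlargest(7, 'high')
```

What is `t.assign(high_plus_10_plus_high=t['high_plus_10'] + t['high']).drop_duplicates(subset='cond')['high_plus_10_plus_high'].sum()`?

add column high_plus_10 = wx['high'] + 10:
   cond  high  rain_mm  high_plus_10
0   fog     3       59            13
1   sun    26      167            36
2   fog     7      190            17
3   fog    15      187            25
4   fog     1      228            11
5  rain    19       57            29
6   fog    -2       13             8
7  rain    16        7            26
take 7 rows with largest high:
   cond  high  rain_mm  high_plus_10
1   sun    26      167            36
5  rain    19       57            29
7  rain    16        7            26
3   fog    15      187            25
2   fog     7      190            17
0   fog     3       59            13
4   fog     1      228            11
add column high_plus_10_plus_high = t['high_plus_10'] + t['high']:
   cond  high  rain_mm  high_plus_10  high_plus_10_plus_high
1   sun    26      167            36                      62
5  rain    19       57            29                      48
7  rain    16        7            26                      42
3   fog    15      187            25                      40
2   fog     7      190            17                      24
0   fog     3       59            13                      16
4   fog     1      228            11                      12
drop duplicate cond (keep=first):
   cond  high  rain_mm  high_plus_10  high_plus_10_plus_high
1   sun    26      167            36                      62
5  rain    19       57            29                      48
3   fog    15      187            25                      40
sum of column 'high_plus_10_plus_high' → 150

150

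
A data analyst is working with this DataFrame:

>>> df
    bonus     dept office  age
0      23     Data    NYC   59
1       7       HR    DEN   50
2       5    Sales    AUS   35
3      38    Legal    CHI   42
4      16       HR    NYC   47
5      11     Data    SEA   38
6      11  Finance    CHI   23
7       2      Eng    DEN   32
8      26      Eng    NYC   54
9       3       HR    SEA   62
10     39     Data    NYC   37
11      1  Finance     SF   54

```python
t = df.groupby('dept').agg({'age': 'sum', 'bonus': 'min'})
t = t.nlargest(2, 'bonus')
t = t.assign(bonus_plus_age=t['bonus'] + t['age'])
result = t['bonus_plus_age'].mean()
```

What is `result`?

112.5

group by dept: sum(age), min(bonus):
         age  bonus
dept               
Data     134     11
Eng       86      2
Finance   77      1
HR       159      3
Legal     42     38
Sales     35      5
take 2 rows with largest bonus:
       age  bonus
dept             
Legal   42     38
Data   134     11
add column bonus_plus_age = t['bonus'] + t['age']:
       age  bonus  bonus_plus_age
dept                             
Legal   42     38              80
Data   134     11             145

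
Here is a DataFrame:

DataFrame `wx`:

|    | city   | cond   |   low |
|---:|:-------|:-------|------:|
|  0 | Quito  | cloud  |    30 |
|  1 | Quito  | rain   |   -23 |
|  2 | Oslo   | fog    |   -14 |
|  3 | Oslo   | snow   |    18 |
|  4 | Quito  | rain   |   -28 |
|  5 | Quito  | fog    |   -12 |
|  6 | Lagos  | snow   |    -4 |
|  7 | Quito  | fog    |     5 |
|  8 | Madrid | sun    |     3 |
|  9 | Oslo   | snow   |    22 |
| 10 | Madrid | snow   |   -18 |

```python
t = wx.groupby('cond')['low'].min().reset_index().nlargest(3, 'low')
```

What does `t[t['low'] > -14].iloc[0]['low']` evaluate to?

30

group by cond, min of low:
cond
cloud    30
fog     -14
rain    -28
snow    -18
sun       3
Name: low, dtype: int64
reset_index():
    cond  low
0  cloud   30
1    fog  -14
2   rain  -28
3   snow  -18
4    sun    3
take 3 rows with largest low:
    cond  low
0  cloud   30
4    sun    3
1    fog  -14
filter rows where low > -14:
    cond  low
0  cloud   30
4    sun    3
value at position 0, column 'low' → 30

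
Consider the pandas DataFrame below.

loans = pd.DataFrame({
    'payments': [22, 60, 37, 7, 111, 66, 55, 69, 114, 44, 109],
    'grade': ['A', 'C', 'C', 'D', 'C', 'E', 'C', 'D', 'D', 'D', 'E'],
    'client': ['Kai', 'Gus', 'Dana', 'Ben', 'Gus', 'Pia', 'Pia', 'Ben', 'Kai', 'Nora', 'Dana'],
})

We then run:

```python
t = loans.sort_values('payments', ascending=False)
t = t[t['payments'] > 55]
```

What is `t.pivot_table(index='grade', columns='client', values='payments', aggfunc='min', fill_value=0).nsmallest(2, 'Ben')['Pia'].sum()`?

66

sort by payments descending:
    payments grade client
8        114     D    Kai
4        111     C    Gus
10       109     E   Dana
7         69     D    Ben
5         66     E    Pia
1         60     C    Gus
6         55     C    Pia
9         44     D   Nora
2         37     C   Dana
0         22     A    Kai
3          7     D    Ben
filter rows where payments > 55:
    payments grade client
8        114     D    Kai
4        111     C    Gus
10       109     E   Dana
7         69     D    Ben
5         66     E    Pia
1         60     C    Gus
pivot: rows=grade, cols=client, min(payments):
client  Ben  Dana  Gus  Kai  Pia
grade                           
C         0     0   60    0    0
D        69     0    0  114    0
E         0   109    0    0   66
take 2 rows with smallest Ben:
client  Ben  Dana  Gus  Kai  Pia
grade                           
C         0     0   60    0    0
E         0   109    0    0   66
Finally, sum of column 'Pia' = 66.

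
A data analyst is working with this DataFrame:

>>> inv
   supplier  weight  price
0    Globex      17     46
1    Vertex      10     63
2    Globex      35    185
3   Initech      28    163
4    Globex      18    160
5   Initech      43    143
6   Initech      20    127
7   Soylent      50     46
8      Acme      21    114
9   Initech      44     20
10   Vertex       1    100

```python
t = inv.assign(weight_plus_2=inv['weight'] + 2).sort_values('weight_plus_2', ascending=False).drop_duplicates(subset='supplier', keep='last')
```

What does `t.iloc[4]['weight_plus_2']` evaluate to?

add column weight_plus_2 = inv['weight'] + 2:
   supplier  weight  price  weight_plus_2
0    Globex      17     46             19
1    Vertex      10     63             12
2    Globex      35    185             37
3   Initech      28    163             30
4    Globex      18    160             20
5   Initech      43    143             45
6   Initech      20    127             22
7   Soylent      50     46             52
8      Acme      21    114             23
9   Initech      44     20             46
10   Vertex       1    100              3
sort by weight_plus_2 descending:
   supplier  weight  price  weight_plus_2
7   Soylent      50     46             52
9   Initech      44     20             46
5   Initech      43    143             45
2    Globex      35    185             37
3   Initech      28    163             30
8      Acme      21    114             23
6   Initech      20    127             22
4    Globex      18    160             20
0    Globex      17     46             19
1    Vertex      10     63             12
10   Vertex       1    100              3
drop duplicate supplier (keep=last):
   supplier  weight  price  weight_plus_2
7   Soylent      50     46             52
8      Acme      21    114             23
6   Initech      20    127             22
0    Globex      17     46             19
10   Vertex       1    100              3
The value at position 4, column 'weight_plus_2' is 3.

3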